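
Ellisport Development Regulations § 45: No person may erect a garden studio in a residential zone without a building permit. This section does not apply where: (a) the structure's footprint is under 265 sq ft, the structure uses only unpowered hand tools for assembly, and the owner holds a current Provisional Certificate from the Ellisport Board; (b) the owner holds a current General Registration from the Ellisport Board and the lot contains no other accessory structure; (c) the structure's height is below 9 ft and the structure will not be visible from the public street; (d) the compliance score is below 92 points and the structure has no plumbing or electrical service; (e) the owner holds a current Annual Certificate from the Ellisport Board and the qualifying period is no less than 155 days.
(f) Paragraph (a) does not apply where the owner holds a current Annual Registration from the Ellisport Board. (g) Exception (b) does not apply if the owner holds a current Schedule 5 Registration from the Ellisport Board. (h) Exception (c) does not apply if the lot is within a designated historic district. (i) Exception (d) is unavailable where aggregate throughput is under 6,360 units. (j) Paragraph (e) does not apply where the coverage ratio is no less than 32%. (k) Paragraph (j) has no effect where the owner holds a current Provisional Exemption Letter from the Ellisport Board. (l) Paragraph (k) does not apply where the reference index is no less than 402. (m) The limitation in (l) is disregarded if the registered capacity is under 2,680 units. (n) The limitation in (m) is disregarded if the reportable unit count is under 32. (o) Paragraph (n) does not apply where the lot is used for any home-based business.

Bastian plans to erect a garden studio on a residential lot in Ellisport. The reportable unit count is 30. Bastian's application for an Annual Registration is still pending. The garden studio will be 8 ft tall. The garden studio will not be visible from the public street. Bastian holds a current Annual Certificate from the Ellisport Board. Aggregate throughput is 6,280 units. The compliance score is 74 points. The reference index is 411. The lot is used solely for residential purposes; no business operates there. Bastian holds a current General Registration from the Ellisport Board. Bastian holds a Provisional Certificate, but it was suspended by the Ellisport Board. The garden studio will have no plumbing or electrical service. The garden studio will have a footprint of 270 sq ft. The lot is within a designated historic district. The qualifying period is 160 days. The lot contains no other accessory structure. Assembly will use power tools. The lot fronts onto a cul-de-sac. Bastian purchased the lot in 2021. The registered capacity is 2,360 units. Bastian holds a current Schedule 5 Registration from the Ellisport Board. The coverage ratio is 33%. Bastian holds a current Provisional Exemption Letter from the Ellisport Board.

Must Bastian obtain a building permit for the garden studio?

Yes — Bastian must obtain a building permit.

Exception (a) requires that the structure's footprint is under 265 sq ft; but the structure's footprint is 270 sq ft, not under 265 sq ft, so (a) is unavailable.
All of (b)'s requirements are met (a current General Registration is held; the lot has no other accessory structure). Turning to paragraph (g): (g) operates against (b): a current Schedule 5 Registration is held. So (b) is unavailable.
Exception (c)'s conditions are all satisfied: the structure's height is 8 ft, below the 9 ft limit; the structure will not be visible from the street. However, paragraph (h) must be considered: (h) operates against (c): the lot is in a historic district. (c) is therefore removed.
All of (d)'s requirements are met (the compliance score is 74 points, below the 92 points limit; there is no plumbing or electrical service). But applying paragraph (i): (i) operates — aggregate throughput is 6,280 units, under the 6,360 units limit. (d) is therefore removed.
Exception (e): a current Annual Certificate is held; the qualifying period is 160 days, meeting the 155 days threshold — every condition holds. But applying paragraphs (j)–(o): (j) operates against (e): the coverage ratio is 33%, meeting the 32% threshold. (k) applies (a current Provisional Exemption Letter is held), but is displaced by (l): (l) operates — the reference index is 411, meeting the 402 threshold. (m) applies (the registered capacity is 2,360 units, under the 2,680 units limit), but is itself disapplied by (n): (n) operates against (m): the reportable unit count is 30, under the 32 limit. (o) does not operate here (the lot is solely residential), so (n) stands. (e) is therefore removed.
No exception is made out. Bastian falls within the general rule.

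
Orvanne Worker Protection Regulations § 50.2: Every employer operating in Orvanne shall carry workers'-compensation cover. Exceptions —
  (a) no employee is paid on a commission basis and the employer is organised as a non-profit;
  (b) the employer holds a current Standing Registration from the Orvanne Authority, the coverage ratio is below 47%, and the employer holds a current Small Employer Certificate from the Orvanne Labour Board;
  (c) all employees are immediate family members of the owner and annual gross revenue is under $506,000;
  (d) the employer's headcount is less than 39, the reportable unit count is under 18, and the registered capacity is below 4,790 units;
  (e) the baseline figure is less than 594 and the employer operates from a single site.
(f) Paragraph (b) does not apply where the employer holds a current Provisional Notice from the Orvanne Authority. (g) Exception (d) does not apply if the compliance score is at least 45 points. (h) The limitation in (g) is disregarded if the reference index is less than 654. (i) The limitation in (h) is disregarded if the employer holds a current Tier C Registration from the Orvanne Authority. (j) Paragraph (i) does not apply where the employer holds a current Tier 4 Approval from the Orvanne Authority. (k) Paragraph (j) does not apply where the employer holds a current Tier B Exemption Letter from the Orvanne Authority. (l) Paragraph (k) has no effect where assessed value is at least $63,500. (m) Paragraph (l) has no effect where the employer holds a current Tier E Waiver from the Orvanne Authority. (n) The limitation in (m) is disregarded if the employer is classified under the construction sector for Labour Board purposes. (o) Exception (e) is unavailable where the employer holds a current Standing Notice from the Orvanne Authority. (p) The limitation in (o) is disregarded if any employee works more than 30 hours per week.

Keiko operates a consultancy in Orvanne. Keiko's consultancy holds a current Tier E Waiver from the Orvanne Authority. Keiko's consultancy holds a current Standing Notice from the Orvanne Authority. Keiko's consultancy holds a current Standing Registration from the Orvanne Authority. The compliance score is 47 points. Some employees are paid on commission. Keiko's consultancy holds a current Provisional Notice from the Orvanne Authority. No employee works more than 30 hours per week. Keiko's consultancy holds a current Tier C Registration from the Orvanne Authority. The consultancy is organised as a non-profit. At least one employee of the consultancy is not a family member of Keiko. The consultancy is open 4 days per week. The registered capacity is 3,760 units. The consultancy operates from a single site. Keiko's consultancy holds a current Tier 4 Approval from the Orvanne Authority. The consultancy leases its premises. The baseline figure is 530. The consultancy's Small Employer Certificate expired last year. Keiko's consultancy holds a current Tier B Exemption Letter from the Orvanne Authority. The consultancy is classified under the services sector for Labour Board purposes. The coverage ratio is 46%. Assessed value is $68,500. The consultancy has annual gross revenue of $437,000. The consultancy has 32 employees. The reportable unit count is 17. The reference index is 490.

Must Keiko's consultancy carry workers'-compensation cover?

Exception (a) requires that no employee is paid on a commission basis; but some employees are paid on commission, so (a) is unavailable.
Exception (b) fails — the Small Employer Certificate has expired.
Exception (c) fails — at least one employee is not a family member.
Exception (d)'s conditions are all satisfied: the employer's headcount is 32, less than the 39 limit; the reportable unit count is 17, under the 18 limit; the registered capacity is 3,760 units, below the 4,790 units limit. However, paragraphs (g)–(n) must be considered: (g) is triggered — the compliance score is 47 points, meeting the 45 points threshold. (h) would limit (g) — the reference index is 490, less than the 654 limit — but (i) sets (h) aside: (i) operates — a current Tier C Registration is held. (j) is triggered (a current Tier 4 Approval is held), but is overridden by (k): (k) operates against (j): a current Tier B Exemption Letter is held. (l) is engaged (assessed value is $68,500, meeting the $63,500 threshold), but is itself disapplied by (m): (m) operates against (l): a current Tier E Waiver is held. (n) is not engaged (the consultancy is classified under the services sector), so (m) stands. Exception (d) does not apply.
Exception (e) is satisfied on its face — the baseline figure is 530, less than the 594 limit; the employer operates from a single site. However, paragraphs (o)–(p) must be considered: (o) operates against (e): a current Standing Notice is held. (p), which would lift (o), is not engaged — no employee exceeds 30 hours/week. Exception (e) does not apply.
No exception is made out. Keiko's consultancy falls within the general rule.

Yes — Keiko's consultancy must carry workers'-compensation cover.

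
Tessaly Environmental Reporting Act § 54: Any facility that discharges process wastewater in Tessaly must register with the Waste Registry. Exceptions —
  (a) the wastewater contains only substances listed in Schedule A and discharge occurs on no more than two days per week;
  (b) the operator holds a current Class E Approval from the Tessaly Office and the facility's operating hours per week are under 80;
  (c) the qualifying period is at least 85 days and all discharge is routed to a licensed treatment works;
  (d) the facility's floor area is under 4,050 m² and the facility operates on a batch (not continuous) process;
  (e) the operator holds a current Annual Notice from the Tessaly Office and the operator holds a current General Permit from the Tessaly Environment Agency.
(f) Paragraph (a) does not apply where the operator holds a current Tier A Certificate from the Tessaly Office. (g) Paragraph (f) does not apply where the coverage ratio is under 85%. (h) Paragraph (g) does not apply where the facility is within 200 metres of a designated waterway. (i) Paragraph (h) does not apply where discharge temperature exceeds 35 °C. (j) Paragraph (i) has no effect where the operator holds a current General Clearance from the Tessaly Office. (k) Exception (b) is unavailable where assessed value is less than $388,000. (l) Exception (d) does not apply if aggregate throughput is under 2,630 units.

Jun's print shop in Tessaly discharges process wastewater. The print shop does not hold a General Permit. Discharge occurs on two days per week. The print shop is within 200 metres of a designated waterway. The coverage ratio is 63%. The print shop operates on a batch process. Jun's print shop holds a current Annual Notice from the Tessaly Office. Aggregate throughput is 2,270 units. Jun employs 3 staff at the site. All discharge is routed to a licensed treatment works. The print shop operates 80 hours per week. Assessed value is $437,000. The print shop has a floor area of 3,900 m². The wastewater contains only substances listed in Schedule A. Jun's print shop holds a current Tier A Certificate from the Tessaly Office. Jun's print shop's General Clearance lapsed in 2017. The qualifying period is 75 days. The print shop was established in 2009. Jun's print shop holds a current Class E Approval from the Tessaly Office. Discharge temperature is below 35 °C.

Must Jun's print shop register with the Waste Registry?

All of (a)'s requirements are met (the wastewater is Schedule-A-only; discharge occurs on no more than two days per week). Turning to paragraphs (f)–(j): (f) applies — a current Tier A Certificate is held. (g) would limit (f) — the coverage ratio is 63%, under the 85% limit — but (h) sets (g) aside: (h) applies — the print shop is within 200 m of a designated waterway. (i), which would lift (h), is not triggered — discharge temperature is below 35 °C. So (a) is unavailable.
Exception (b) requires that the facility's operating hours per week are under 80; but the facility's operating hours per week are 80, not under 80, so (b) is unavailable.
Exception (c) fails — the qualifying period is 75 days, short of 85 days.
Exception (d) is satisfied on its face — the facility's floor area is 3,900 m², under the 4,050 m² limit; the facility operates on a batch process. Turning to paragraph (l): (l) is engaged — aggregate throughput is 2,270 units, under the 2,630 units limit. So (d) is unavailable.
Exception (e) does not apply: no General Permit is held.
No exception displaces § 54.

Yes — Jun's print shop must register with the Waste Registry.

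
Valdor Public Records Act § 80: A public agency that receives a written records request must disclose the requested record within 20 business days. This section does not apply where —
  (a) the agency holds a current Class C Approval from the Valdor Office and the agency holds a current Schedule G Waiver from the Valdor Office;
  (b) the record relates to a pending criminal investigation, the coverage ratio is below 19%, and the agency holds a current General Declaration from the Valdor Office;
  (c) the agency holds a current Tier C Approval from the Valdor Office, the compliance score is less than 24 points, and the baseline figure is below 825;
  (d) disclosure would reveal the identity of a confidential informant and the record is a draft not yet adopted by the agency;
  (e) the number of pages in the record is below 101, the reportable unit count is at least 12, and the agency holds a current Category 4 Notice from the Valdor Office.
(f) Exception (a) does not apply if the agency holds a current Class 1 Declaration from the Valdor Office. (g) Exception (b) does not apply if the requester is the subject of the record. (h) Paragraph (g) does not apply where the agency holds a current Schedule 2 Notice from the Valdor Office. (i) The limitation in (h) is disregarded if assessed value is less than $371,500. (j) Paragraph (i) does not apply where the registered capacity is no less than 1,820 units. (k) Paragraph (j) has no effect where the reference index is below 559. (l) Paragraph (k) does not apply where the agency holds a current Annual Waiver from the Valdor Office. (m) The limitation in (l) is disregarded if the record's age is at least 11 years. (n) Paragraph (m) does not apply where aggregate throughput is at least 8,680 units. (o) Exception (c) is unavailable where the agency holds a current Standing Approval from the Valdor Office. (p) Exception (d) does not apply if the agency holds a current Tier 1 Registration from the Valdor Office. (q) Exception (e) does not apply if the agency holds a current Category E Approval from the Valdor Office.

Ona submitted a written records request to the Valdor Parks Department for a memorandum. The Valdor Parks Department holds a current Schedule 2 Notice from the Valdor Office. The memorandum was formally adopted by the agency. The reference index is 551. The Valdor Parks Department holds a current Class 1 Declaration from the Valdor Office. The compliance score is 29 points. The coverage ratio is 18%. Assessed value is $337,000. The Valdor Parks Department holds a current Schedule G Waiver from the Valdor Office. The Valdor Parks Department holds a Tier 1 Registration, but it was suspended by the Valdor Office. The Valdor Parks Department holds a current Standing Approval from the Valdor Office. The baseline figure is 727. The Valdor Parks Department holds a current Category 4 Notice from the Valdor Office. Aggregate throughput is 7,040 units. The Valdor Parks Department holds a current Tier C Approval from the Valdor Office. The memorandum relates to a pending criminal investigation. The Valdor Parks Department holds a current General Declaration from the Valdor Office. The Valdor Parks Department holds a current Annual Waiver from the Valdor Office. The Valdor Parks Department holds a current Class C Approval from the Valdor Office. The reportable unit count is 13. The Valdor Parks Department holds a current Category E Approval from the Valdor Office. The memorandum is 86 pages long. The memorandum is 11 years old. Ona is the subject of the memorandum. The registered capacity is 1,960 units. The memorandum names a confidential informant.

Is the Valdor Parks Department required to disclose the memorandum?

All of (a)'s requirements are met (a current Class C Approval is held; a current Schedule G Waiver is held). But: (f) applies — a current Class 1 Declaration is held. (a) is therefore removed.
Exception (b) is satisfied on its face — the memorandum relates to a pending investigation; the coverage ratio is 18%, below the 19% limit; a current General Declaration is held. But applying paragraphs (g)–(n): (g) is triggered — Ona is the subject of the memorandum. (h) applies (a current Schedule 2 Notice is held), but yields to (i): (i) is triggered — assessed value is $337,000, less than the $371,500 limit. (j) operates (the registered capacity is 1,960 units, meeting the 1,820 units threshold), but is set aside by (k): (k) operates — the reference index is 551, below the 559 limit. (l) would limit (k) — a current Annual Waiver is held — but (m) sets (l) aside: (m) operates against (l): the record's age is 11 years, meeting the 11 years threshold. (n), which would lift (m), does not operate here — aggregate throughput is 7,040 units, short of 8,680 units. So (b) is unavailable.
Exception (c) does not apply: the compliance score is 29 points, not less than 24 points.
Exception (d) does not apply: the memorandum has been formally adopted.
Exception (e)'s conditions are all satisfied: the number of pages in the record is 86, below the 101 limit; the reportable unit count is 13, meeting the 12 threshold; a current Category 4 Notice is held. However, paragraph (q) must be considered: (q) is engaged — a current Category E Approval is held. So (e) is unavailable.
No exception displaces § 80.

Yes — the Valdor Parks Department must disclose the memorandum.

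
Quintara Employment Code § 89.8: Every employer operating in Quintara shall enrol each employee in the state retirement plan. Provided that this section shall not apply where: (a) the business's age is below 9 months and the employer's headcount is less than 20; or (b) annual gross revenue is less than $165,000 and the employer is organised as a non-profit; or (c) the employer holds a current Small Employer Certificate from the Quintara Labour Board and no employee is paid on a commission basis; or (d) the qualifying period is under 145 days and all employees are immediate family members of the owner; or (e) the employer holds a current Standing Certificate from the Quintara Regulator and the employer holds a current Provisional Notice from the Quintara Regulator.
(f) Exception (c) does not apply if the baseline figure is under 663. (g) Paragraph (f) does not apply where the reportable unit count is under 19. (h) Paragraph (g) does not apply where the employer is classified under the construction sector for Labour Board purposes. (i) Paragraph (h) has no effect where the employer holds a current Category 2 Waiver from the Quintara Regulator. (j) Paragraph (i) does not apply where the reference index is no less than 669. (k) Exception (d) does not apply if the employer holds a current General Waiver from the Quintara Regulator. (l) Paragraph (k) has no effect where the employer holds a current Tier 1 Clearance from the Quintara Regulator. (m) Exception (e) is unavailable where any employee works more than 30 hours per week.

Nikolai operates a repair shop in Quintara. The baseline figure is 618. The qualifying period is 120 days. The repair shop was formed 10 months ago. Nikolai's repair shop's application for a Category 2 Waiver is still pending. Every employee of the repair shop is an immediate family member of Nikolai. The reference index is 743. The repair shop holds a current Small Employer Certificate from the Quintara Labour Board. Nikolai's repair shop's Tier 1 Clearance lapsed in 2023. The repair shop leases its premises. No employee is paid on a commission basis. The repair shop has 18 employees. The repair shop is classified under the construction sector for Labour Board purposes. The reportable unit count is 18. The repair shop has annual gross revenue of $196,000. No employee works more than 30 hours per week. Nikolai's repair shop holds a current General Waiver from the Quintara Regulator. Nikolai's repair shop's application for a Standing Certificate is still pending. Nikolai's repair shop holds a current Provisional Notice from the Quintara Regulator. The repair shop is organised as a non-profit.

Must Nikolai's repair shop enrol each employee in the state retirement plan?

Exception (a) fails — the business's age is 10 months, not below 9 months.
Exception (b) fails — annual gross revenue is $196,000, not less than $165,000.
Exception (c) is satisfied on its face — a current Small Employer Certificate is held; no employee is paid on commission. Turning to paragraphs (f)–(j): (f) operates against (c): the baseline figure is 618, under the 663 limit. (g) would limit (f) — the reportable unit count is 18, under the 19 limit — but (h) sets (g) aside: (h) is triggered — the repair shop is classified under the construction sector. (i) is not triggered (there is no Category 2 Waiver in force), so (h) stands. So (c) is unavailable.
Exception (d)'s conditions are all satisfied: the qualifying period is 120 days, under the 145 days limit; every employee is an immediate family member. Turning to paragraphs (k)–(l): (k) operates — a current General Waiver is held. (l) does not operate here (the Tier 1 Clearance is not current), so (k) stands. (d) is therefore removed.
Exception (e) does not apply: no current Standing Certificate is held.
None of the exceptions is available; § 89.8 applies in full.

Yes — Nikolai's repair shop must enrol each employee in the state retirement plan.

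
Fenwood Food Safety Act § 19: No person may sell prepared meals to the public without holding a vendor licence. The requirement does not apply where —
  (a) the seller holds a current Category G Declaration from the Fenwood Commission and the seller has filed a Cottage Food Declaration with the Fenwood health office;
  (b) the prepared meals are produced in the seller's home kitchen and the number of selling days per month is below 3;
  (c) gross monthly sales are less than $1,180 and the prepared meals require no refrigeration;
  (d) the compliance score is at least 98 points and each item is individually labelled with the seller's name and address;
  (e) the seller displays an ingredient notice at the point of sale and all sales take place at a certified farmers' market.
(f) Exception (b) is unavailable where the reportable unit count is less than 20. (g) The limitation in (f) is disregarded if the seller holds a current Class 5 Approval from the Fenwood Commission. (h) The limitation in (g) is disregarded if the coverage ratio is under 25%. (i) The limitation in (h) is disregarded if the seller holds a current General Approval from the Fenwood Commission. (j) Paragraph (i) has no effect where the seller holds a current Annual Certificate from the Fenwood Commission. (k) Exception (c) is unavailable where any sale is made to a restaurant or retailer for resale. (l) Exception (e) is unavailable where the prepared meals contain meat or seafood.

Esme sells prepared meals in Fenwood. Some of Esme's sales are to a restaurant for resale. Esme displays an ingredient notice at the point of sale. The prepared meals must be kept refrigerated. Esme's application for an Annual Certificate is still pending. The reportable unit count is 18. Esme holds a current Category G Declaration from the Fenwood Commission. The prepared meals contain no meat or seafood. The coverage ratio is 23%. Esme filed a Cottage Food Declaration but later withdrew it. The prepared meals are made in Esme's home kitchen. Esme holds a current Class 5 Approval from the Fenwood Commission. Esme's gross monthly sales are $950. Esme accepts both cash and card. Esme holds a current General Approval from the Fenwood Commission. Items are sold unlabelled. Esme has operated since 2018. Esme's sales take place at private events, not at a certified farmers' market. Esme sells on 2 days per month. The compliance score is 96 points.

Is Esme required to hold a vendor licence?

No — exception (b) applies; Esme is not required to hold a vendor licence.

Exception (a) fails — the Cottage Food Declaration was withdrawn.
All of (b)'s requirements are met (the prepared meals are home-kitchen produced; the number of selling days per month is 2, below the 3 limit). Under paragraphs (f)–(j): (f) would limit (b) — the reportable unit count is 18, less than the 20 limit — but (g) sets (f) aside: (g) is triggered — a current Class 5 Approval is held. (h) is engaged (the coverage ratio is 23%, under the 25% limit), but is set aside by (i): (i) is triggered — a current General Approval is held. (j) is not engaged (there is no Annual Certificate in force), so (i) stands. So (b) applies.
Exception (c) fails — the prepared meals require refrigeration.
Exception (d) does not apply: the compliance score is 96 points, short of 98 points.
Exception (e) requires that all sales take place at a certified farmers' market; but sales are at private events, not a certified farmers' market, so (e) is unavailable.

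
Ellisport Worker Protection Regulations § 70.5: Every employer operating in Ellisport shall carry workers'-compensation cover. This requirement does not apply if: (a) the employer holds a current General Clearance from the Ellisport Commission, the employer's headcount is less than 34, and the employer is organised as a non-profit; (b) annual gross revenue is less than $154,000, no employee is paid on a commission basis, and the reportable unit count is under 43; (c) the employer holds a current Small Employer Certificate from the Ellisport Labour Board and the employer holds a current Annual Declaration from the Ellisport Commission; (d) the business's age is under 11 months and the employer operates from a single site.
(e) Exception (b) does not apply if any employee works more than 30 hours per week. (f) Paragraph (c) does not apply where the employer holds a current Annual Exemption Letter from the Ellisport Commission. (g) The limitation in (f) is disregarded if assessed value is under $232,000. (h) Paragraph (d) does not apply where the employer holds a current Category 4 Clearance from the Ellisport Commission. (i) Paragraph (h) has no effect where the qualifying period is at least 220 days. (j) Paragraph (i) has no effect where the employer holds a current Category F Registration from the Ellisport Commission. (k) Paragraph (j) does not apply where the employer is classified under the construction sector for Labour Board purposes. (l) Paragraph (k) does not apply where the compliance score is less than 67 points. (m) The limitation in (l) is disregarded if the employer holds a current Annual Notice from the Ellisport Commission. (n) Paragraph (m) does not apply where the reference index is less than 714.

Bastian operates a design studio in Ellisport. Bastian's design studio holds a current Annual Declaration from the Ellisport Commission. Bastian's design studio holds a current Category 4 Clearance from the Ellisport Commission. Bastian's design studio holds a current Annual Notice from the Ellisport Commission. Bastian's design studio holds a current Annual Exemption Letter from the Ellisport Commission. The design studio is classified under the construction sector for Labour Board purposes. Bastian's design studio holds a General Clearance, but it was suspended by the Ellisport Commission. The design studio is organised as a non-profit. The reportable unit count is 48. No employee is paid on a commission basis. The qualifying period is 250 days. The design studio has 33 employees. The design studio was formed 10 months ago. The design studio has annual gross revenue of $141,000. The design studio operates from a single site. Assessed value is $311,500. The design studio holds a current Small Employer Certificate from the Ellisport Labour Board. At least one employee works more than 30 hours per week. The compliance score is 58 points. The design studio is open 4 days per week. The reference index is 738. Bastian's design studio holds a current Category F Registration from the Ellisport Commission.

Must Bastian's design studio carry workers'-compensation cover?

No — exception (d) applies; Bastian's design studio is not required to carry workers'-compensation cover.

Exception (a) does not apply: there is no General Clearance in force.
Exception (b) does not apply: the reportable unit count is 48, not under 43.
Exception (c) is satisfied on its face — a current Small Employer Certificate is held; a current Annual Declaration is held. But applying paragraphs (f)–(g): (f) applies — a current Annual Exemption Letter is held. (g) is inapplicable (assessed value is $311,500, not under $232,000), so (f) stands. So (c) is unavailable.
Exception (d) is satisfied on its face — the business's age is 10 months, under the 11 months limit; the employer operates from a single site. Applying paragraphs (h)–(n): (h) would limit (d) — a current Category 4 Clearance is held — but (i) sets (h) aside: (i) is triggered — the qualifying period is 250 days, meeting the 220 days threshold. (j) is triggered (a current Category F Registration is held), but is itself disapplied by (k): (k) operates against (j): the design studio is classified under the construction sector. (l) would limit (k) — the compliance score is 58 points, less than the 67 points limit — but (m) sets (l) aside: (m) operates against (l): a current Annual Notice is held. (n), which would lift (m), is not engaged — the reference index is 738, not less than 714. (d) remains available.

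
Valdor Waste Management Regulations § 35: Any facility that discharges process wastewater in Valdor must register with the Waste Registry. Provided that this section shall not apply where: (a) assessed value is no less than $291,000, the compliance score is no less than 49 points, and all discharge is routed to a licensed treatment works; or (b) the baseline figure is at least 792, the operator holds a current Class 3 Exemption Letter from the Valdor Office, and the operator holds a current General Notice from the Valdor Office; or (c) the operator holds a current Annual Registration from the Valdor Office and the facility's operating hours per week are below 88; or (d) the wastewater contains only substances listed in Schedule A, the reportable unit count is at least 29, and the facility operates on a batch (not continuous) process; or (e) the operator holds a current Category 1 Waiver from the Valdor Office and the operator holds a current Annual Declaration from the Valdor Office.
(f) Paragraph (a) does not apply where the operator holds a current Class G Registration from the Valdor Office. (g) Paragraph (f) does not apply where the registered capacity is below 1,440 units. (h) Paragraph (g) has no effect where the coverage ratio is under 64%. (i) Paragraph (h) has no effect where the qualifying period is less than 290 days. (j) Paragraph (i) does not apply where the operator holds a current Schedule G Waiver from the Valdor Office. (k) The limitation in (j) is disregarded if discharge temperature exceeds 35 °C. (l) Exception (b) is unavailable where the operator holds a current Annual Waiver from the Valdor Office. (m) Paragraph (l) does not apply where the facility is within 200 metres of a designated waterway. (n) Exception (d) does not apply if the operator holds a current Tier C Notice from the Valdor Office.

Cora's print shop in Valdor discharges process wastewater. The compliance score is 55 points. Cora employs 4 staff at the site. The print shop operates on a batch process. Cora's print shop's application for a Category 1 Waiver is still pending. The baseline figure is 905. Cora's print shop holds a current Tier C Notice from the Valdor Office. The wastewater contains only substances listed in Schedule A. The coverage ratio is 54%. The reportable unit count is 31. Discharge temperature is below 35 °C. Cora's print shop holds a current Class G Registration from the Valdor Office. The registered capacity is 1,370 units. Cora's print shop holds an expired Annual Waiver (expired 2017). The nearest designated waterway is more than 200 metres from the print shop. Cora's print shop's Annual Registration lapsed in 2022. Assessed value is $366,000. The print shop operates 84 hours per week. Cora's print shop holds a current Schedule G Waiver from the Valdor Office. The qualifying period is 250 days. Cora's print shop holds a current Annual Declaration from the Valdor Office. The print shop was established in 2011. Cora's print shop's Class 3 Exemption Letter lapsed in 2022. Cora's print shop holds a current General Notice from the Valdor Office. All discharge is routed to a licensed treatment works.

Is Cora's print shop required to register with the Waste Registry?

Exception (a) is satisfied on its face — assessed value is $366,000, meeting the $291,000 threshold; the compliance score is 55 points, meeting the 49 points threshold; discharge is routed to a licensed treatment works. But: (f) operates against (a): a current Class G Registration is held. (g) is triggered (the registered capacity is 1,370 units, below the 1,440 units limit), but is itself disapplied by (h): (h) is triggered — the coverage ratio is 54%, under the 64% limit. (i) operates (the qualifying period is 250 days, less than the 290 days limit), but yields to (j): (j) is triggered — a current Schedule G Waiver is held. (k), which would lift (j), is not triggered — discharge temperature is below 35 °C. So (a) is unavailable.
Exception (b) requires that the operator holds a current Class 3 Exemption Letter from the Valdor Office; but there is no Class 3 Exemption Letter in force, so (b) is unavailable.
Exception (c) requires that the operator holds a current Annual Registration from the Valdor Office; but no current Annual Registration is held, so (c) is unavailable.
Exception (d)'s conditions are all satisfied: the wastewater is Schedule-A-only; the reportable unit count is 31, meeting the 29 threshold; the facility operates on a batch process. But: (n) operates against (d): a current Tier C Notice is held. (d) is therefore removed.
Exception (e) fails — the Category 1 Waiver is not current.
No exception displaces § 35.

Yes — Cora's print shop must register with the Waste Registry.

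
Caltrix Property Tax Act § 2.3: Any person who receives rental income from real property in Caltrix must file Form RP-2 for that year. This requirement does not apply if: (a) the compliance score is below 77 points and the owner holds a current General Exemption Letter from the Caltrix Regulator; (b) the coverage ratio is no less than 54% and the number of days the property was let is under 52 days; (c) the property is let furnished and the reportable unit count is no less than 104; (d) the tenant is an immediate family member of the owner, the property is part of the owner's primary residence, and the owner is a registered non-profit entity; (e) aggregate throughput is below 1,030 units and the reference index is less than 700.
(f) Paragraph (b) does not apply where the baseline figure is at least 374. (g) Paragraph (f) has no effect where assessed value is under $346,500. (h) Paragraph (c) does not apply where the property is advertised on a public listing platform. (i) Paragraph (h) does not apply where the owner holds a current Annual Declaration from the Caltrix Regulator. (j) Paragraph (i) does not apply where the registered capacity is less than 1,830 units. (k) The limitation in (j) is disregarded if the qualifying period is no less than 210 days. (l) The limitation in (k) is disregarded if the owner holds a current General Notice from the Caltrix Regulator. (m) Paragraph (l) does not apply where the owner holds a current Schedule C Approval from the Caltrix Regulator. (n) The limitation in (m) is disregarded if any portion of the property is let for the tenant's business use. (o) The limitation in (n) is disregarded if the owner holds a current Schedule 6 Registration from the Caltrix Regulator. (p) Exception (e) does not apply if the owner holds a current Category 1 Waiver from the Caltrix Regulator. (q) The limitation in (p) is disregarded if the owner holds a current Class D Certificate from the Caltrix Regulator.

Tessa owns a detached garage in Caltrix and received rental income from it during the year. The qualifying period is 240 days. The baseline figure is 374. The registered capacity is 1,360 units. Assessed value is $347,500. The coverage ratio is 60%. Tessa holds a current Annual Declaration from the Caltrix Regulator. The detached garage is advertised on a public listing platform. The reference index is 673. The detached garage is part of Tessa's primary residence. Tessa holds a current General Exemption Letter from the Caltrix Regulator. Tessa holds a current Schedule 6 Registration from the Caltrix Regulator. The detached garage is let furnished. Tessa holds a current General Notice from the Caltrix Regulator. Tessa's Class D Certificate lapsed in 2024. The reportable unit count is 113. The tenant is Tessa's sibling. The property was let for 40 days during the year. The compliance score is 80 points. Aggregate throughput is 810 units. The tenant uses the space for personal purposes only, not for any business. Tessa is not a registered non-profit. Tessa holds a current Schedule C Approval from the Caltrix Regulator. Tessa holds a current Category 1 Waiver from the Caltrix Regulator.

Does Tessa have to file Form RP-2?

No — exception (c) applies; Tessa is not required to file Form RP-2.

Exception (a) does not apply: the compliance score is 80 points, not below 77 points.
Exception (b): the coverage ratio is 60%, meeting the 54% threshold; the number of days the property was let is 40 days, under the 52 days limit — every condition holds. But applying paragraphs (f)–(g): (f) operates against (b): the baseline figure is 374, meeting the 374 threshold. (g) is not engaged (assessed value is $347,500, not under $346,500), so (f) stands. Exception (b) does not apply.
Exception (c)'s conditions are all satisfied: the property is let furnished; the reportable unit count is 113, meeting the 104 threshold. Considering the limiting provisions: (h) would limit (c) — the property is publicly advertised — but (i) sets (h) aside: (i) applies — a current Annual Declaration is held. (j) is triggered (the registered capacity is 1,360 units, less than the 1,830 units limit), but is itself disapplied by (k): (k) operates — the qualifying period is 240 days, meeting the 210 days threshold. (l) would limit (k) — a current General Notice is held — but (m) sets (l) aside: (m) is triggered — a current Schedule C Approval is held. (n) is not engaged (the space is used for personal purposes only), so (m) stands. So (c) applies.
Exception (d) does not apply: Tessa is not a registered non-profit.
Exception (e)'s conditions are all satisfied: aggregate throughput is 810 units, below the 1,030 units limit; the reference index is 673, less than the 700 limit. However, paragraphs (p)–(q) must be considered: (p) is engaged — a current Category 1 Waiver is held. (q) is not triggered (no current Class D Certificate is held), so (p) stands. So (e) is unavailable.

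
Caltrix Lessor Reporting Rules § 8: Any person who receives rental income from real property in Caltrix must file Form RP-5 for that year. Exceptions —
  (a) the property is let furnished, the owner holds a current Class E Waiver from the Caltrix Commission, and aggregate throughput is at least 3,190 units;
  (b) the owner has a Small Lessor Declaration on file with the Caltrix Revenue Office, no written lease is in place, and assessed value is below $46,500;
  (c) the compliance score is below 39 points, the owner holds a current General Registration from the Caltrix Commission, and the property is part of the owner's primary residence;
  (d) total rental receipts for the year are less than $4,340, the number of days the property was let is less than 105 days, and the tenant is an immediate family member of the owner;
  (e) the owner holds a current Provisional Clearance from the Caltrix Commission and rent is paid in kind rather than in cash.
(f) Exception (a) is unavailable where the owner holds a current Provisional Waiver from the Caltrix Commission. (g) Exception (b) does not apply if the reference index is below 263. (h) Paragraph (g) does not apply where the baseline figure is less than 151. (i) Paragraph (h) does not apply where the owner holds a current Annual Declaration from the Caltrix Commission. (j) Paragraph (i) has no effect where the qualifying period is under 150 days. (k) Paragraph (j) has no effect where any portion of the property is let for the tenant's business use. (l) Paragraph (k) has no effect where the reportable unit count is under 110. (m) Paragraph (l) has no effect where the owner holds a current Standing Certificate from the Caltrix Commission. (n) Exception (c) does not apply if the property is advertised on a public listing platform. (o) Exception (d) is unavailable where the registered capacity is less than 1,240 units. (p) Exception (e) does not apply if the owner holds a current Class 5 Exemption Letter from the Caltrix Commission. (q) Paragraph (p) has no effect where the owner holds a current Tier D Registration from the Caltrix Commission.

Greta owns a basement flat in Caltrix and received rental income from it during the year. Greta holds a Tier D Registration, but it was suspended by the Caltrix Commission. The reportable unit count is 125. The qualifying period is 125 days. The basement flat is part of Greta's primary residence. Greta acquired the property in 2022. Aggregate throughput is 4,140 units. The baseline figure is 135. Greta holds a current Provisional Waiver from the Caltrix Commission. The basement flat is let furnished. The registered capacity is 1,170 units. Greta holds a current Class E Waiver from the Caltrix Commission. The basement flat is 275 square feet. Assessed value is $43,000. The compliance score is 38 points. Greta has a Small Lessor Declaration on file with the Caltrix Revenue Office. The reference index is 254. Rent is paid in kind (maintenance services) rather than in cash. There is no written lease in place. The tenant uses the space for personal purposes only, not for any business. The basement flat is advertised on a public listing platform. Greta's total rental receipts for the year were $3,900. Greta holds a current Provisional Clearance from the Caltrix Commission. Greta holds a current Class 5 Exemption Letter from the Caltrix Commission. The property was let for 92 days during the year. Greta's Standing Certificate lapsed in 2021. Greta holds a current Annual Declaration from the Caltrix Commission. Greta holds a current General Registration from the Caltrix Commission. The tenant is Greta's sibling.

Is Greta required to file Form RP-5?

No — exception (b) applies; Greta is not required to file Form RP-5.

Exception (a): the property is let furnished; a current Class E Waiver is held; aggregate throughput is 4,140 units, meeting the 3,190 units threshold — every condition holds. Turning to paragraph (f): (f) is triggered — a current Provisional Waiver is held. So (a) is unavailable.
Exception (b): a Small Lessor Declaration is on file; there is no written lease; assessed value is $43,000, below the $46,500 limit — every condition holds. As to paragraphs (g)–(m): (g) is triggered (the reference index is 254, below the 263 limit), but is itself disapplied by (h): (h) operates — the baseline figure is 135, less than the 151 limit. (i) would limit (h) — a current Annual Declaration is held — but (j) sets (i) aside: (j) operates — the qualifying period is 125 days, under the 150 days limit. (k), which would lift (j), is inapplicable — the space is used for personal purposes only. Exception (b) stands.
Exception (c) is satisfied on its face — the compliance score is 38 points, below the 39 points limit; a current General Registration is held; the basement flat is part of the primary residence. However, paragraph (n) must be considered: (n) applies — the property is publicly advertised. (c) is therefore removed.
All of (d)'s requirements are met (total rental receipts for the year are $3,900, less than the $4,340 limit; the number of days the property was let is 92 days, less than the 105 days limit; the tenant is an immediate family member). But applying paragraph (o): (o) operates against (d): the registered capacity is 1,170 units, less than the 1,240 units limit. Exception (d) does not apply.
Exception (e)'s conditions are all satisfied: a current Provisional Clearance is held; rent is paid in kind. But: (p) operates against (e): a current Class 5 Exemption Letter is held. (q), which would lift (p), is inapplicable — there is no Tier D Registration in force. Exception (e) does not apply.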